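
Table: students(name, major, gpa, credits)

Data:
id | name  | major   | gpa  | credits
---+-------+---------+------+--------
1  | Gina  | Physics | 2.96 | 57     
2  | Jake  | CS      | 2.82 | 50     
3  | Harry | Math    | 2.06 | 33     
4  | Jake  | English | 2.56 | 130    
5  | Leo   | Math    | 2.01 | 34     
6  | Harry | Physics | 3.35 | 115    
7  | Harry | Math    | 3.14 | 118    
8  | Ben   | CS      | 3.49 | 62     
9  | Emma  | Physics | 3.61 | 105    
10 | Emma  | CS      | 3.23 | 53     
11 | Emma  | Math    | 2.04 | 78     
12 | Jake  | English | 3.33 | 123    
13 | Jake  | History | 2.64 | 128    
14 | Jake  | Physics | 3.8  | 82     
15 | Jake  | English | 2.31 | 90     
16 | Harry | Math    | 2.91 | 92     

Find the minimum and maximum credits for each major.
SELECT major, MIN(credits), MAX(credits)
FROM students
GROUP BY major

Result:
  CS: min=50, max=62
  English: min=90, max=130
  History: min=128, max=128
  Math: min=33, max=118
  Physics: min=57, max=115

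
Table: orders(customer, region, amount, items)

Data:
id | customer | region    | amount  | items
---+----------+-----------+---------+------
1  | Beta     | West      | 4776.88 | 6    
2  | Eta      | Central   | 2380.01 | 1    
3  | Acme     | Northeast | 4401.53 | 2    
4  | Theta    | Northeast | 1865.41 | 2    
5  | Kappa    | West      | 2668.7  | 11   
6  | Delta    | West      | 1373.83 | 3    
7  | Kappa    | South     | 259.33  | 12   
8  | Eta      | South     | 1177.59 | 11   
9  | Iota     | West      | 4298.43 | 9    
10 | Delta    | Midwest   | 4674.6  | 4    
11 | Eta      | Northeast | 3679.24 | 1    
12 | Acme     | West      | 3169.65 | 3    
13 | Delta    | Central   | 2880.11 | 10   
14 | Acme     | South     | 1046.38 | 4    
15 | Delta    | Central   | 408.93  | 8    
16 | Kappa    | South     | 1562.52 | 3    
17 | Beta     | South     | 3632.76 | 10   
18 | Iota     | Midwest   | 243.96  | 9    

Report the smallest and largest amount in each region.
SELECT region, MIN(amount), MAX(amount)
FROM orders
GROUP BY region

Result:
  Central: min=408.93, max=2880.11
  Midwest: min=243.96, max=4674.60
  Northeast: min=1865.41, max=4401.53
  South: min=259.33, max=3632.76
  West: min=1373.83, max=4776.88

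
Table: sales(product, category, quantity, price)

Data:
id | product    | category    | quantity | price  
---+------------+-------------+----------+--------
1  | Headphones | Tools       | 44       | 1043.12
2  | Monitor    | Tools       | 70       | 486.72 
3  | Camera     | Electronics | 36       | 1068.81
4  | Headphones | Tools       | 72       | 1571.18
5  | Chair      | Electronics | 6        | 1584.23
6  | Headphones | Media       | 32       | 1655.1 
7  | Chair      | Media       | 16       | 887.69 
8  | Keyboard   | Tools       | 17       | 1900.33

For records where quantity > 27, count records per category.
SELECT category, COUNT(*)
FROM sales
WHERE quantity > 27
GROUP BY category

Note: WHERE filters rows before grouping.

Result:
  Electronics: 1
  Media: 1
  Tools: 3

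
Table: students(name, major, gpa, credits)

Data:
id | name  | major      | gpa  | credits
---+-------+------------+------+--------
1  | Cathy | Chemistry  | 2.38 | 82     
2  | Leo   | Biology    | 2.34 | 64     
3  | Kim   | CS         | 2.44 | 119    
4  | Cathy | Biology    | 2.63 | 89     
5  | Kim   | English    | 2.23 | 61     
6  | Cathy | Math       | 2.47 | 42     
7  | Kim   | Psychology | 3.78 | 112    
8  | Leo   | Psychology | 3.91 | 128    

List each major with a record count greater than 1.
SELECT major, COUNT(*) as cnt
FROM students
GROUP BY major
HAVING COUNT(*) > 1

Result:
  Biology: 2
  Psychology: 2

Note: HAVING filters groups after aggregation, WHERE filters rows before.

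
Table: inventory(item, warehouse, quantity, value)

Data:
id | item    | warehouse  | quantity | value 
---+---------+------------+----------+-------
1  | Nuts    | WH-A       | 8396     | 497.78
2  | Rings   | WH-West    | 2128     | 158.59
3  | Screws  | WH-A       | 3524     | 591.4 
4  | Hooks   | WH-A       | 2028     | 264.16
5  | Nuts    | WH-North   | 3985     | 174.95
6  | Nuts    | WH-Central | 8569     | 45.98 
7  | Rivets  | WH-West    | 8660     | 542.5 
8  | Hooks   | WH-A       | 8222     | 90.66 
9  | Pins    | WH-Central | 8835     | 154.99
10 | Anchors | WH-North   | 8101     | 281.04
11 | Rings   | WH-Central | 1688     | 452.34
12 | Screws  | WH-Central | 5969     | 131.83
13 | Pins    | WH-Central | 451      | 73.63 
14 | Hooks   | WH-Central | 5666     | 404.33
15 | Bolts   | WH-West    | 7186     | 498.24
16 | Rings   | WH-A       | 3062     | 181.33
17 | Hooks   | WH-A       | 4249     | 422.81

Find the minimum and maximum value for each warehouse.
SELECT warehouse, MIN(value), MAX(value)
FROM inventory
GROUP BY warehouse

Result:
  WH-A: min=90.66, max=591.40
  WH-Central: min=45.98, max=452.34
  WH-North: min=174.95, max=281.04
  WH-West: min=158.59, max=542.50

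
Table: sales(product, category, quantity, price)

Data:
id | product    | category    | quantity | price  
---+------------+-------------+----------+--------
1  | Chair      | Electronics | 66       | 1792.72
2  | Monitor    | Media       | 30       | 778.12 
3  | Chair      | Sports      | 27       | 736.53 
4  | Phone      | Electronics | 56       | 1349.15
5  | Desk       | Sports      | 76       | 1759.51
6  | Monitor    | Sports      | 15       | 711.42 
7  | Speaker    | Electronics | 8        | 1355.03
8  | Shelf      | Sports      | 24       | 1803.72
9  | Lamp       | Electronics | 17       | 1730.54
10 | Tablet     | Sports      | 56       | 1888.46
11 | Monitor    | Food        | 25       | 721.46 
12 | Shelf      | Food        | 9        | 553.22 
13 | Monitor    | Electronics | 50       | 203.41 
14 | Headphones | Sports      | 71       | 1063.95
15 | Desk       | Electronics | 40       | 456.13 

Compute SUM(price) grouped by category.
SELECT category, SUM(price) as result
FROM sales
GROUP BY category

Result:
  Electronics: 6886.98
  Food: 1274.68
  Media: 778.12
  Sports: 7963.59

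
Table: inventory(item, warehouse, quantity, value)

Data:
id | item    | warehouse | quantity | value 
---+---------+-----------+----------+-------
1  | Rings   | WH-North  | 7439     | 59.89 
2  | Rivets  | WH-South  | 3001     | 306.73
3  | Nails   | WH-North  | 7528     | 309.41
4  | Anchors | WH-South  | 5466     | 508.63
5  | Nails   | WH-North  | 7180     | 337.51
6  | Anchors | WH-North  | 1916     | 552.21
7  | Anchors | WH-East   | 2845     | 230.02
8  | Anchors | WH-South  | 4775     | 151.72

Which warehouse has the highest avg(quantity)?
SELECT warehouse, AVG(quantity) as val
FROM inventory
GROUP BY warehouse
ORDER BY val DESC
LIMIT 1

Result: WH-North with avg(quantity) = 6015.75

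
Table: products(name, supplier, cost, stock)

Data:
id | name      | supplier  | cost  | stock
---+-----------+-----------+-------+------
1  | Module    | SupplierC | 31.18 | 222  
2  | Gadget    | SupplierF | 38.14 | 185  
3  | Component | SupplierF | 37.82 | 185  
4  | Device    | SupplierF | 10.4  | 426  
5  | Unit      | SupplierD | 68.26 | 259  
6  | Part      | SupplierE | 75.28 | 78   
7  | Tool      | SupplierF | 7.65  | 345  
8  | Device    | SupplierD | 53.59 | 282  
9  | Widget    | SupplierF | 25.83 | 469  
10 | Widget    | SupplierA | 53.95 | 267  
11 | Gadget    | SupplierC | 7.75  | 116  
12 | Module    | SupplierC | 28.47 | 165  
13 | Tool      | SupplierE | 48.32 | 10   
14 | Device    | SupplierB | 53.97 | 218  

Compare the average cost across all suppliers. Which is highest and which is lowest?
SELECT supplier, AVG(cost)
FROM products
GROUP BY supplier
ORDER BY AVG(cost)

All groups:
  SupplierC: 22.47
  SupplierF: 23.97
  SupplierA: 53.95
  SupplierB: 53.97
  SupplierD: 60.93
  SupplierE: 61.80

Highest: SupplierE (61.80)
Lowest: SupplierC (22.47)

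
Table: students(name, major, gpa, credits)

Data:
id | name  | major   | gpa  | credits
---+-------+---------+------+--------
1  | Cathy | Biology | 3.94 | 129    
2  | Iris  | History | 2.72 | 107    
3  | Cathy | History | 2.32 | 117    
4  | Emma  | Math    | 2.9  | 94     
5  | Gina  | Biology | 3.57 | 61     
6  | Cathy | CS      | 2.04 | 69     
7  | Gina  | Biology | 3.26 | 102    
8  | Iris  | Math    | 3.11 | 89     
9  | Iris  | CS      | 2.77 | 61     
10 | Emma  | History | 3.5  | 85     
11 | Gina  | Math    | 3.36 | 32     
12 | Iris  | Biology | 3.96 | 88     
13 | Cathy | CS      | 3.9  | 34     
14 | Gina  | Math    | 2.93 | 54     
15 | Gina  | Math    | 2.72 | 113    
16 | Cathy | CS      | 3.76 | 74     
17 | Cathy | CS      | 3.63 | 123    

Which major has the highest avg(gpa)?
SELECT major, AVG(gpa) as val
FROM students
GROUP BY major
ORDER BY val DESC
LIMIT 1

Result: Biology with avg(gpa) = 3.68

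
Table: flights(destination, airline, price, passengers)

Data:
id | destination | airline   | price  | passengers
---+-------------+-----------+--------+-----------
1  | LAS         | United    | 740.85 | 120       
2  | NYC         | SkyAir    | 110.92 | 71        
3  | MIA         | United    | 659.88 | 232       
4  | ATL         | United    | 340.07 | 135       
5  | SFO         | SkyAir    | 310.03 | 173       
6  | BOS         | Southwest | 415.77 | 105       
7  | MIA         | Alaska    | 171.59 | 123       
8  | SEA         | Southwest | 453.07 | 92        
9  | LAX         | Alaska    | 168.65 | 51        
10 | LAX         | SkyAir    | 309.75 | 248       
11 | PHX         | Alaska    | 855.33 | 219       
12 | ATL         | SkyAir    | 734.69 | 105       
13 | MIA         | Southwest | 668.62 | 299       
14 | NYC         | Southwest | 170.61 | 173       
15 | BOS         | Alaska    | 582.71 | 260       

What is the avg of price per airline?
SELECT airline, AVG(price) as result
FROM flights
GROUP BY airline

Result:
  Alaska: 444.57
  SkyAir: 366.35
  Southwest: 427.02
  United: 580.27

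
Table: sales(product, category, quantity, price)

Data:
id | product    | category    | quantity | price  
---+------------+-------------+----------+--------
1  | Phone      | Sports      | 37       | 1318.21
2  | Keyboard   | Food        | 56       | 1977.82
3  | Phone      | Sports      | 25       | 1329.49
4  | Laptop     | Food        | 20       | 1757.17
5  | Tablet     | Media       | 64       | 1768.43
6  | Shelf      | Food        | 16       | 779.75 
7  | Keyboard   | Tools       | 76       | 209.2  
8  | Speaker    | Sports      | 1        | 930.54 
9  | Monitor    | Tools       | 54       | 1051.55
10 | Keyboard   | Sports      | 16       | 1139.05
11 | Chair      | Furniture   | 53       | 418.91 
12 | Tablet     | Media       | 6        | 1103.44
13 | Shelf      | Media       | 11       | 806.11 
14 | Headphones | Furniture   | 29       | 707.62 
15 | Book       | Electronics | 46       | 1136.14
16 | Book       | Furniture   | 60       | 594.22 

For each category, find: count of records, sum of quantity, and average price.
SELECT category,
       COUNT(*) as cnt,
       SUM(quantity) as total_quantity,
       AVG(price) as avg_price
FROM sales
GROUP BY category

Result:
  Electronics: 1 records, 46 total quantity, 1136.14 avg price
  Food: 3 records, 92 total quantity, 1504.91 avg price
  Furniture: 3 records, 142 total quantity, 573.58 avg price
  Media: 3 records, 81 total quantity, 1225.99 avg price
  Sports: 4 records, 79 total quantity, 1179.32 avg price
  Tools: 2 records, 130 total quantity, 630.38 avg price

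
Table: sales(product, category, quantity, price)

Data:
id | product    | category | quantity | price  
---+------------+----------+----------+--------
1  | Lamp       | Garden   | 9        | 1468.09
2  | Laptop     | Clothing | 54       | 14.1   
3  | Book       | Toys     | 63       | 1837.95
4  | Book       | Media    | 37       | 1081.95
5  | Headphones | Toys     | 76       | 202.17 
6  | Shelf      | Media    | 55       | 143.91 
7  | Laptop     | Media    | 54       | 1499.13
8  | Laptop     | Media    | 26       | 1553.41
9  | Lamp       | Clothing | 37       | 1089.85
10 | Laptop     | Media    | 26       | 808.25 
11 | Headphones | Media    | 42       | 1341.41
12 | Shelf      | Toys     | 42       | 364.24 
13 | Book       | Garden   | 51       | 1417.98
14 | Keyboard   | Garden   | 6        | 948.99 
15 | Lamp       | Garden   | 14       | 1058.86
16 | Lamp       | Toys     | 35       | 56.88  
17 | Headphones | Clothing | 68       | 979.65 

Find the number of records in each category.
SELECT category, COUNT(*) as count
FROM sales
GROUP BY category

Result:
  Clothing: 3
  Garden: 4
  Media: 6
  Toys: 4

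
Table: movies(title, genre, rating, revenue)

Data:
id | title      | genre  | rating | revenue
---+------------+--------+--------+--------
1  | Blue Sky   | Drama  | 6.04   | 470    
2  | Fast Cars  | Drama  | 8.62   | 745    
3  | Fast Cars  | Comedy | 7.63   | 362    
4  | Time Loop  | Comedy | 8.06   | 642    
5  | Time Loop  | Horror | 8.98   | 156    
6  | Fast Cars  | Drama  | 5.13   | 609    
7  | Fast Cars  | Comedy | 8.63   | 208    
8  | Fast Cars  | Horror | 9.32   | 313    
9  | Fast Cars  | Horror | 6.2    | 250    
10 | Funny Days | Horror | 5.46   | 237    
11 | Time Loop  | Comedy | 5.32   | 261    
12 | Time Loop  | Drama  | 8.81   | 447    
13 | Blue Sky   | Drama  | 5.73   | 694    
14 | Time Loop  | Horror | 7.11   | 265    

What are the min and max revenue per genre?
SELECT genre, MIN(revenue), MAX(revenue)
FROM movies
GROUP BY genre

Result:
  Comedy: min=208, max=642
  Drama: min=447, max=745
  Horror: min=156, max=313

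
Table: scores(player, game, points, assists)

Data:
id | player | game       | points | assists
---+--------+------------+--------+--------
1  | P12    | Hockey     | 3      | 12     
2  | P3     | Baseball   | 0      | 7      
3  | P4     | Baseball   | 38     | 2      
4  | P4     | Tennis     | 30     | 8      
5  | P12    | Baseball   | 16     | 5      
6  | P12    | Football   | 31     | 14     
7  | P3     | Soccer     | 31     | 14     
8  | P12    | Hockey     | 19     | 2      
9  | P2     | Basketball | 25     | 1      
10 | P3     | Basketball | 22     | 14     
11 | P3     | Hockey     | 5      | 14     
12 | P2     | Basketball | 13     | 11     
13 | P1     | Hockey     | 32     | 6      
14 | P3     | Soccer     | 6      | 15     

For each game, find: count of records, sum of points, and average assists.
SELECT game,
       COUNT(*) as cnt,
       SUM(points) as total_points,
       AVG(assists) as avg_assists
FROM scores
GROUP BY game

Result:
  Baseball: 3 records, 54 total points, 4.67 avg assists
  Basketball: 3 records, 60 total points, 8.67 avg assists
  Football: 1 records, 31 total points, 14.00 avg assists
  Hockey: 4 records, 59 total points, 8.50 avg assists
  Soccer: 2 records, 37 total points, 14.50 avg assists
  Tennis: 1 records, 30 total points, 8.00 avg assists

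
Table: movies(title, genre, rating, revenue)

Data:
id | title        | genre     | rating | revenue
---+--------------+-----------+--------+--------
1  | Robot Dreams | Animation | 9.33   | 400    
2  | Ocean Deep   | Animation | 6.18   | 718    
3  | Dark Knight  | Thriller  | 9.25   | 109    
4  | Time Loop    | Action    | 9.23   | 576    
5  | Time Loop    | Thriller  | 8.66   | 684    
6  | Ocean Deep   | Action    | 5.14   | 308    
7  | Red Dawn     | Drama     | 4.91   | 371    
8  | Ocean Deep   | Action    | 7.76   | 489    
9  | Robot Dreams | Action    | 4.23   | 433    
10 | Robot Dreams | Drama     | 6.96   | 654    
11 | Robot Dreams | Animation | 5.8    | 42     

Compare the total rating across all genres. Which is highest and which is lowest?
SELECT genre, SUM(rating)
FROM movies
GROUP BY genre
ORDER BY SUM(rating)

All groups:
  Drama: 11.87
  Thriller: 17.91
  Animation: 21.31
  Action: 26.36

Highest: Action (26.36)
Lowest: Drama (11.87)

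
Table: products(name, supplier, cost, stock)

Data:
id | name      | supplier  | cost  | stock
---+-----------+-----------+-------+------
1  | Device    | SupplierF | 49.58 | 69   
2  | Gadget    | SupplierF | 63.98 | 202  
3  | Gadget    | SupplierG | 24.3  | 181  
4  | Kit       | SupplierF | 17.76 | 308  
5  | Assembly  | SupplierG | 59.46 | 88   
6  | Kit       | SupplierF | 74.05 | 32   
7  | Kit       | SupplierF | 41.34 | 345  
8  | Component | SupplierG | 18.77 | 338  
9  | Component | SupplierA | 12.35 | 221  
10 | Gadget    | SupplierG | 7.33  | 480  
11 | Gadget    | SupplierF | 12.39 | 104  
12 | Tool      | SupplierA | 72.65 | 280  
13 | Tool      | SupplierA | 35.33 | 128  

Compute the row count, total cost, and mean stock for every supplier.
SELECT supplier,
       COUNT(*) as cnt,
       SUM(cost) as total_cost,
       AVG(stock) as avg_stock
FROM products
GROUP BY supplier

Result:
  SupplierA: 3 records, 120.33 total cost, 209.67 avg stock
  SupplierF: 6 records, 259.10 total cost, 176.67 avg stock
  SupplierG: 4 records, 109.86 total cost, 271.75 avg stock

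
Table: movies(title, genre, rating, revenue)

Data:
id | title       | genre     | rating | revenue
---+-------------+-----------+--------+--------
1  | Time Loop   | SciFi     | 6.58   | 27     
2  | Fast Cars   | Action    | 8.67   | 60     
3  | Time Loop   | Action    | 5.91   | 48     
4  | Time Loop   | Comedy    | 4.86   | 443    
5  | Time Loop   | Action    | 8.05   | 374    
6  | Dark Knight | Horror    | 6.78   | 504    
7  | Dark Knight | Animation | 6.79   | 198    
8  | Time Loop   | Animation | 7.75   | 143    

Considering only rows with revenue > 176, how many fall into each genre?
SELECT genre, COUNT(*)
FROM movies
WHERE revenue > 176
GROUP BY genre

Note: WHERE filters rows before grouping.

Result:
  Action: 1
  Animation: 1
  Comedy: 1
  Horror: 1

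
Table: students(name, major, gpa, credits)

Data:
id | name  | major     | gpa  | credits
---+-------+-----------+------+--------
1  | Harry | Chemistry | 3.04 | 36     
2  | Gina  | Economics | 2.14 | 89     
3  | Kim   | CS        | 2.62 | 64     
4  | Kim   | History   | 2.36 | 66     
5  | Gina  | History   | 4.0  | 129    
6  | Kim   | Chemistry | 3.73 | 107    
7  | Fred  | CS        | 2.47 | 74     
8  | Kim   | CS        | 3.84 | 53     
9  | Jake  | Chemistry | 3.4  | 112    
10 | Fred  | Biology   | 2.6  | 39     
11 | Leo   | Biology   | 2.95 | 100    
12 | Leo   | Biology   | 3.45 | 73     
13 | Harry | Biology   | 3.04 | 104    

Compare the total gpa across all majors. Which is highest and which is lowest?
SELECT major, SUM(gpa)
FROM students
GROUP BY major
ORDER BY SUM(gpa)

All groups:
  Economics: 2.14
  History: 6.36
  CS: 8.93
  Chemistry: 10.17
  Biology: 12.04

Highest: Biology (12.04)
Lowest: Economics (2.14)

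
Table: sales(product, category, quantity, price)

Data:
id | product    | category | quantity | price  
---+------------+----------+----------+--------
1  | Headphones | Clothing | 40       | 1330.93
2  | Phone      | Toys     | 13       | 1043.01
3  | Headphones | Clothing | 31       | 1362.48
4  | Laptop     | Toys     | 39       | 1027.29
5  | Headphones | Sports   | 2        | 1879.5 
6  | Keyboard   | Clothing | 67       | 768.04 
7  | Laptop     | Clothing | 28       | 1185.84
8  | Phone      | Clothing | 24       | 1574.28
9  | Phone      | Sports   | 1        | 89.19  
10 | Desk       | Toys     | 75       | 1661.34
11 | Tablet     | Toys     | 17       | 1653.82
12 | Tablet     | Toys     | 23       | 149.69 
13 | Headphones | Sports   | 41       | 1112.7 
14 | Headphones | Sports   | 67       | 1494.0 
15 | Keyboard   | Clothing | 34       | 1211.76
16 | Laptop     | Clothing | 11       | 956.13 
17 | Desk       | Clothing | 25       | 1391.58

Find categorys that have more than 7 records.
SELECT category, COUNT(*) as cnt
FROM sales
GROUP BY category
HAVING COUNT(*) > 7

Result:
  Clothing: 8

Note: HAVING filters groups after aggregation, WHERE filters rows before.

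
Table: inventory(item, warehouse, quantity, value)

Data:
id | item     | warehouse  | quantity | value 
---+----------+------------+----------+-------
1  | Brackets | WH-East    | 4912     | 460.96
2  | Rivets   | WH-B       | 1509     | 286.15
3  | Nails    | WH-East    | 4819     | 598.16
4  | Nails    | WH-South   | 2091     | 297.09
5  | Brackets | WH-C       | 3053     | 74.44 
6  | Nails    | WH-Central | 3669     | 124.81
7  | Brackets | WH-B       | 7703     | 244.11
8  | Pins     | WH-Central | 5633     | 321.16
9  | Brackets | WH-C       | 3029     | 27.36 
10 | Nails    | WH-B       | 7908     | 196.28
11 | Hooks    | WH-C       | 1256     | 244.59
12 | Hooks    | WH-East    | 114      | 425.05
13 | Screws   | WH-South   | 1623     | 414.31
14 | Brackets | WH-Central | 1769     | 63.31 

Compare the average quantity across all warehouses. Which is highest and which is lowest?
SELECT warehouse, AVG(quantity)
FROM inventory
GROUP BY warehouse
ORDER BY AVG(quantity)

All groups:
  WH-South: 1857.00
  WH-C: 2446.00
  WH-East: 3281.67
  WH-Central: 3690.33
  WH-B: 5706.67

Highest: WH-B (5706.67)
Lowest: WH-South (1857.00)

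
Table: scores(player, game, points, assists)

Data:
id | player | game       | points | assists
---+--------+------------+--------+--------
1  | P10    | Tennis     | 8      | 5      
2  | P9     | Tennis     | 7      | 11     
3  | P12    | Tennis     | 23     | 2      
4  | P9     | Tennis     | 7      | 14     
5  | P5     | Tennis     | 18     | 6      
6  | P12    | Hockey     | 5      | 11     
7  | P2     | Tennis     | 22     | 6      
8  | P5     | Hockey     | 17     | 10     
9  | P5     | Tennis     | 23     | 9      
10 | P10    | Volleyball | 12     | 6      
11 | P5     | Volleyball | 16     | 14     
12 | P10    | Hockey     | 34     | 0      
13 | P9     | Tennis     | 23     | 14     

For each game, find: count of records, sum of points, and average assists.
SELECT game,
       COUNT(*) as cnt,
       SUM(points) as total_points,
       AVG(assists) as avg_assists
FROM scores
GROUP BY game

Result:
  Hockey: 3 records, 56 total points, 7.00 avg assists
  Tennis: 8 records, 131 total points, 8.38 avg assists
  Volleyball: 2 records, 28 total points, 10.00 avg assists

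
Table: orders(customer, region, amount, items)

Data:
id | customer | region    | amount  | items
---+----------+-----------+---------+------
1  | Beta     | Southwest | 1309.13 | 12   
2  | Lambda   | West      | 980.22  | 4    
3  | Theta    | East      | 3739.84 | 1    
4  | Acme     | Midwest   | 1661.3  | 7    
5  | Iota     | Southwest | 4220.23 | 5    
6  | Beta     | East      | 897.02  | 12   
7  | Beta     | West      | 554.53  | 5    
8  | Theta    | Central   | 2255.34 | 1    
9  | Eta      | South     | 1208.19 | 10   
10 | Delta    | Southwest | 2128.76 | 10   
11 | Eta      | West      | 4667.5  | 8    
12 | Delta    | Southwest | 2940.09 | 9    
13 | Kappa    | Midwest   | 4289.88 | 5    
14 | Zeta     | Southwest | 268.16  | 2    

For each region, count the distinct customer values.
SELECT region, COUNT(DISTINCT customer)
FROM orders
GROUP BY region

Result:
  Central: 1 distinct
  East: 2 distinct
  Midwest: 2 distinct
  South: 1 distinct
  Southwest: 4 distinct
  West: 3 distinct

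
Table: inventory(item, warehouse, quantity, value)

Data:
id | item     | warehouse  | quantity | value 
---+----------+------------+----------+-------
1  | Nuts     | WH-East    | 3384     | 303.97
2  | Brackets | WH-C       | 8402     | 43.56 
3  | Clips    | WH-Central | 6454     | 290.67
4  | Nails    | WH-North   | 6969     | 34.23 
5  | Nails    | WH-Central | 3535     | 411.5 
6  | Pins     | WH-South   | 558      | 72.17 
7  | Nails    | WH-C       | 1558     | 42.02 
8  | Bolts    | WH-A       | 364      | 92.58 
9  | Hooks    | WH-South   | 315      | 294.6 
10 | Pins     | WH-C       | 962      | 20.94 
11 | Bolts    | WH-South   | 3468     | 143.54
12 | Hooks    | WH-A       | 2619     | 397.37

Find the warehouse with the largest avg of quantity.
SELECT warehouse, AVG(quantity) as val
FROM inventory
GROUP BY warehouse
ORDER BY val DESC
LIMIT 1

Result: WH-North with avg(quantity) = 6969.00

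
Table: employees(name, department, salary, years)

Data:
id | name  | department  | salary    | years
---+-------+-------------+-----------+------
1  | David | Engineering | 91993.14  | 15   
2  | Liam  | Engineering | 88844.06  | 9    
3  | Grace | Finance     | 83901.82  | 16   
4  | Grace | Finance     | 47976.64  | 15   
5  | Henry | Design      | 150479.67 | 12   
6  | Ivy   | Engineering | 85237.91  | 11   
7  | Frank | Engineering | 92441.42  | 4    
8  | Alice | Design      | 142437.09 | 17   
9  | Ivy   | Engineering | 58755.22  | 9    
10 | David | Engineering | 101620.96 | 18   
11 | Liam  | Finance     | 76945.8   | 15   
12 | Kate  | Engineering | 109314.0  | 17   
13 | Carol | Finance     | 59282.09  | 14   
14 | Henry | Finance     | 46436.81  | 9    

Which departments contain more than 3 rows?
SELECT department, COUNT(*) as cnt
FROM employees
GROUP BY department
HAVING COUNT(*) > 3

Result:
  Engineering: 7
  Finance: 5

Note: HAVING filters groups after aggregation, WHERE filters rows before.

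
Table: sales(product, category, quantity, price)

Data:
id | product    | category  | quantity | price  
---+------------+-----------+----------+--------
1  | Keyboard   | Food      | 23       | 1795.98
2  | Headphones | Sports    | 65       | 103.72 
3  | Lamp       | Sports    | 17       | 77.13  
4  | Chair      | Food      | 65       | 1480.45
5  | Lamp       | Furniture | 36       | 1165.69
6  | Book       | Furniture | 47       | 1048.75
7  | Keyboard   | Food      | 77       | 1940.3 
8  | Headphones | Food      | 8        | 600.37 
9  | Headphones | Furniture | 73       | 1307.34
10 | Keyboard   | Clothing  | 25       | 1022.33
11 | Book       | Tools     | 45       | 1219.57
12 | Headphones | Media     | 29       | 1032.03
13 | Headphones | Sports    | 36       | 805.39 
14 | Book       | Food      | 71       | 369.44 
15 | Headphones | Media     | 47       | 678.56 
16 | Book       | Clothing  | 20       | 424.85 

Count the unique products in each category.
SELECT category, COUNT(DISTINCT product)
FROM sales
GROUP BY category

Result:
  Clothing: 2 distinct
  Food: 4 distinct
  Furniture: 3 distinct
  Media: 1 distinct
  Sports: 2 distinct
  Tools: 1 distinct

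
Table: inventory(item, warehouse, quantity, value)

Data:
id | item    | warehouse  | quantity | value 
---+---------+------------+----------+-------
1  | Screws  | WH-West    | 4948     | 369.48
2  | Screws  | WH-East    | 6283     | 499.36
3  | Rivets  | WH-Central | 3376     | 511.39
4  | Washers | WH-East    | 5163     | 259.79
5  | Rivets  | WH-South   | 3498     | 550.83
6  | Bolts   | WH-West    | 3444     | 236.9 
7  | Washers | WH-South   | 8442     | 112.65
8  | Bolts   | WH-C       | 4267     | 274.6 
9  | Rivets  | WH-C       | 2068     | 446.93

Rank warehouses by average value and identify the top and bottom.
SELECT warehouse, AVG(value)
FROM inventory
GROUP BY warehouse
ORDER BY AVG(value)

All groups:
  WH-West: 303.19
  WH-South: 331.74
  WH-C: 360.77
  WH-East: 379.58
  WH-Central: 511.39

Highest: WH-Central (511.39)
Lowest: WH-West (303.19)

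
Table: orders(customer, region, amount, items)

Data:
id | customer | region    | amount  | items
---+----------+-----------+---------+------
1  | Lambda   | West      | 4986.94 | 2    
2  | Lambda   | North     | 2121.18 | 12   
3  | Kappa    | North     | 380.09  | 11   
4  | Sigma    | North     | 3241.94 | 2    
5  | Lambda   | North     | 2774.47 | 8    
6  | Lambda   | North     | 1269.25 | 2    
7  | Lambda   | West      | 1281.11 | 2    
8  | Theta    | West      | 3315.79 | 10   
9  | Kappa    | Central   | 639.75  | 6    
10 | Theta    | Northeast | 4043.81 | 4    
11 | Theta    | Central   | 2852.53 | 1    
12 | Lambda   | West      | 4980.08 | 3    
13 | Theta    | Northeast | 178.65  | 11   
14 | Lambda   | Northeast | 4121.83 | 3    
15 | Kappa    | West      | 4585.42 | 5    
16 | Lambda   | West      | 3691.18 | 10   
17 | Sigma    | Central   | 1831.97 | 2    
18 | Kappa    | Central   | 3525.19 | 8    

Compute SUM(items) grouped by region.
SELECT region, SUM(items) as result
FROM orders
GROUP BY region

Result:
  Central: 17
  North: 35
  Northeast: 18
  West: 32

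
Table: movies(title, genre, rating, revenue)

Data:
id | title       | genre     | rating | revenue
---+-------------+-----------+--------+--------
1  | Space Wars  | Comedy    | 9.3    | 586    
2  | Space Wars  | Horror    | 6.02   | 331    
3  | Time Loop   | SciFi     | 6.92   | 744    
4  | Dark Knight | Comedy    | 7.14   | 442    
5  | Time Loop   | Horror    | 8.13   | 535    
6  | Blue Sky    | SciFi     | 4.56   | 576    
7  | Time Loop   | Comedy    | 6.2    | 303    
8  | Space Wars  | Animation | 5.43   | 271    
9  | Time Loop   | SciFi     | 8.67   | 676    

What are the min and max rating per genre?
SELECT genre, MIN(rating), MAX(rating)
FROM movies
GROUP BY genre

Result:
  Animation: min=5.43, max=5.43
  Comedy: min=6.20, max=9.30
  Horror: min=6.02, max=8.13
  SciFi: min=4.56, max=8.67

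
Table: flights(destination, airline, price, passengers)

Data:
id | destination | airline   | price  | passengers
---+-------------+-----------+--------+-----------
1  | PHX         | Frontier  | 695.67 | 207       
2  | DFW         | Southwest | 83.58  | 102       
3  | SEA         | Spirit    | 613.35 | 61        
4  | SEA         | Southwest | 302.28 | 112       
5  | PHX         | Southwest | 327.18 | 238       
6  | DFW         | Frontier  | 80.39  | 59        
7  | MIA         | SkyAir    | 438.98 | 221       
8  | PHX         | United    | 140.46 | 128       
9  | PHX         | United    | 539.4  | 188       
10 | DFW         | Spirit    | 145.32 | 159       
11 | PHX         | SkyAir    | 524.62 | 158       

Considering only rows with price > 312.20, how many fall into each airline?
SELECT airline, COUNT(*)
FROM flights
WHERE price > 312.20
GROUP BY airline

Note: WHERE filters rows before grouping.

Result:
  Frontier: 1
  SkyAir: 2
  Southwest: 1
  Spirit: 1
  United: 1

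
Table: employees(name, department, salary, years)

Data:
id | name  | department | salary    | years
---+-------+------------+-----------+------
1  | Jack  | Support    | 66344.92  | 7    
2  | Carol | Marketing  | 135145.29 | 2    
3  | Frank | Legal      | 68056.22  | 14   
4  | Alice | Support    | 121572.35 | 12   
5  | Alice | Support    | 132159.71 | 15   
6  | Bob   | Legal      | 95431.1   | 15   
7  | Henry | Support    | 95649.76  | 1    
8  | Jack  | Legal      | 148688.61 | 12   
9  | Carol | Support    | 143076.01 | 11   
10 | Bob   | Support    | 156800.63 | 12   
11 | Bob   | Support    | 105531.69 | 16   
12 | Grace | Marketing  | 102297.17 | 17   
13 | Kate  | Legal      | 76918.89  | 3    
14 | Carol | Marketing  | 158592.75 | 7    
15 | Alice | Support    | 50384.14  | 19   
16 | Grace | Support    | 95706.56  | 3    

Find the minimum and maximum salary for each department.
SELECT department, MIN(salary), MAX(salary)
FROM employees
GROUP BY department

Result:
  Legal: min=68056.22, max=148688.61
  Marketing: min=102297.17, max=158592.75
  Support: min=50384.14, max=156800.63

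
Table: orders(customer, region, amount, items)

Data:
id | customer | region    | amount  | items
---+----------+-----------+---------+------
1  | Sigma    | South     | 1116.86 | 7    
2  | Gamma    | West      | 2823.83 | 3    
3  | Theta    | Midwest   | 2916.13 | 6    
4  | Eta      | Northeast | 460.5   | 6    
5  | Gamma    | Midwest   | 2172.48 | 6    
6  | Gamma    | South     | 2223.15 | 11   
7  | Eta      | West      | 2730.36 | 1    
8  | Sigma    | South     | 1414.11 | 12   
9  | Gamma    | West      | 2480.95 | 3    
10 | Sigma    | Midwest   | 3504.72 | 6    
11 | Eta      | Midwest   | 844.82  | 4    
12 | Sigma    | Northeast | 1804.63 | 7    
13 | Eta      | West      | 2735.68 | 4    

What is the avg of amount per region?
SELECT region, AVG(amount) as result
FROM orders
GROUP BY region

Result:
  Midwest: 2359.54
  Northeast: 1132.57
  South: 1584.71
  West: 2692.71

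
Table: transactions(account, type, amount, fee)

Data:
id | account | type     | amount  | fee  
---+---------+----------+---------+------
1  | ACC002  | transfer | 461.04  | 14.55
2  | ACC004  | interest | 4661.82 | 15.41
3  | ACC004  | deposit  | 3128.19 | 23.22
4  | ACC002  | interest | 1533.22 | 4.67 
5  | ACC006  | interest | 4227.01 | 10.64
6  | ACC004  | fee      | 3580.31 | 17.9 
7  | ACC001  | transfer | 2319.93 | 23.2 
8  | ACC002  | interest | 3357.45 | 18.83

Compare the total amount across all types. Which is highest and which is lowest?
SELECT type, SUM(amount)
FROM transactions
GROUP BY type
ORDER BY SUM(amount)

All groups:
  transfer: 2780.97
  deposit: 3128.19
  fee: 3580.31
  interest: 13779.50

Highest: interest (13779.50)
Lowest: transfer (2780.97)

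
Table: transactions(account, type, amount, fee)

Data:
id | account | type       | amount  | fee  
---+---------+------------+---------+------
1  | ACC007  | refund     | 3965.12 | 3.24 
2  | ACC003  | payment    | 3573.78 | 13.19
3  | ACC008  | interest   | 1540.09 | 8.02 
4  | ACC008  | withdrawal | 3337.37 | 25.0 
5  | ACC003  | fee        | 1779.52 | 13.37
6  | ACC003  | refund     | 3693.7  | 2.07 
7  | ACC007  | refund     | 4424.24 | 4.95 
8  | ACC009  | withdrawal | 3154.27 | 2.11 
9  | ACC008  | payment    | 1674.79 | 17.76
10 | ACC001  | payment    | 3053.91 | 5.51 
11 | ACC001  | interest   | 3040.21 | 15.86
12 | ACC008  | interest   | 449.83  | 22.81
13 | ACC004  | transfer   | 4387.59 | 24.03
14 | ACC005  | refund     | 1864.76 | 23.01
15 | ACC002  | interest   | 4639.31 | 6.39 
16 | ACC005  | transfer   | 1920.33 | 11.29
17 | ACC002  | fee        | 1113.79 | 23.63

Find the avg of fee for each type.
SELECT type, AVG(fee) as result
FROM transactions
GROUP BY type

Result:
  fee: 18.50
  interest: 13.27
  payment: 12.15
  refund: 8.32
  transfer: 17.66
  withdrawal: 13.56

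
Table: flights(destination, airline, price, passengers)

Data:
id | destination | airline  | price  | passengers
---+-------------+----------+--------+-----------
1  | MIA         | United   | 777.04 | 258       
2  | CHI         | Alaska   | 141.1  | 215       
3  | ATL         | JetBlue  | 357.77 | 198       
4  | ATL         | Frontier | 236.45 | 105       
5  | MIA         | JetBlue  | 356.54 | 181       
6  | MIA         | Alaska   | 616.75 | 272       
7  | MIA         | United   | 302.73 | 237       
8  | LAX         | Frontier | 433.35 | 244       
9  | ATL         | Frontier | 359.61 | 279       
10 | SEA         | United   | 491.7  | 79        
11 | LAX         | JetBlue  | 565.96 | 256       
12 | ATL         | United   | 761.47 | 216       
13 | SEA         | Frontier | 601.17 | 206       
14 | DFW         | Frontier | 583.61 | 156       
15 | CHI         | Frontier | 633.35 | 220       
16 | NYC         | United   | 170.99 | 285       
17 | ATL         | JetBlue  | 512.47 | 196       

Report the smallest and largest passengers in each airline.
SELECT airline, MIN(passengers), MAX(passengers)
FROM flights
GROUP BY airline

Result:
  Alaska: min=215, max=272
  Frontier: min=105, max=279
  JetBlue: min=181, max=256
  United: min=79, max=285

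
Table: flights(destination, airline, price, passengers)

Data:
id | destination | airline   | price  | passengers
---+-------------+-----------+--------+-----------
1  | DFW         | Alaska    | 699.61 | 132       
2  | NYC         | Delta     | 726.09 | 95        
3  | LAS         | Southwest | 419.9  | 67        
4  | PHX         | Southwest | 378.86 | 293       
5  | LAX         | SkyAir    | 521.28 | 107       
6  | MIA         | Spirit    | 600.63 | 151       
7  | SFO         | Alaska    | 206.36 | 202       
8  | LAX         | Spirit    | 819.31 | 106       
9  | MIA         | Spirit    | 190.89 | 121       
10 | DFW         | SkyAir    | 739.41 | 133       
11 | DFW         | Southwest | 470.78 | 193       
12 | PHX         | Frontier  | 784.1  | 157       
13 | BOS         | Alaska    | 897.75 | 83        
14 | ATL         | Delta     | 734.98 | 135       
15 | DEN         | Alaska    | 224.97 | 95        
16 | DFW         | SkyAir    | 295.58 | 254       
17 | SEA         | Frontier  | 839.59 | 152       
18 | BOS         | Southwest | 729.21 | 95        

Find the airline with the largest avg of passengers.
SELECT airline, AVG(passengers) as val
FROM flights
GROUP BY airline
ORDER BY val DESC
LIMIT 1

Result: SkyAir with avg(passengers) = 164.67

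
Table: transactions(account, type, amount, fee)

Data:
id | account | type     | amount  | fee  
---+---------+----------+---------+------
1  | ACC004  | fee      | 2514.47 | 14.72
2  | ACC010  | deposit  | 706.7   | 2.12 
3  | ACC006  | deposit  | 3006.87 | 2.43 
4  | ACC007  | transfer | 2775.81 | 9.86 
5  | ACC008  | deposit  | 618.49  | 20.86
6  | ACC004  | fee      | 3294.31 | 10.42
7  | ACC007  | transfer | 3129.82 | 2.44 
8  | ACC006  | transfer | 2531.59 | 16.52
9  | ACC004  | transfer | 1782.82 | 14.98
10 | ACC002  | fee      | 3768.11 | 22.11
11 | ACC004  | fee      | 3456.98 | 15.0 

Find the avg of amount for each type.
SELECT type, AVG(amount) as result
FROM transactions
GROUP BY type

Result:
  deposit: 1444.02
  fee: 3258.47
  transfer: 2555.01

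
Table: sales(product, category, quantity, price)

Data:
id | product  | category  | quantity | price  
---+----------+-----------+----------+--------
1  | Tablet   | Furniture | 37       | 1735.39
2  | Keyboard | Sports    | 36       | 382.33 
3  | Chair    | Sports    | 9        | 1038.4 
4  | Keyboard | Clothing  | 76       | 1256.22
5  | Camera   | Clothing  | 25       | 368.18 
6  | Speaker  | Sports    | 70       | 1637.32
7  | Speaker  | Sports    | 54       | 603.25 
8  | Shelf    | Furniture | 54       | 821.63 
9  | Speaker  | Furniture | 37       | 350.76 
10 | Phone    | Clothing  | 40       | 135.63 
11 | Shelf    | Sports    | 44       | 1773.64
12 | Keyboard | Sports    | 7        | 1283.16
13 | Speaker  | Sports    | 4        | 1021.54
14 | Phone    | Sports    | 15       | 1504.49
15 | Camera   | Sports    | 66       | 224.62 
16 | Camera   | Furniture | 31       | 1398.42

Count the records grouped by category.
SELECT category, COUNT(*) as count
FROM sales
GROUP BY category

Result:
  Clothing: 3
  Furniture: 4
  Sports: 9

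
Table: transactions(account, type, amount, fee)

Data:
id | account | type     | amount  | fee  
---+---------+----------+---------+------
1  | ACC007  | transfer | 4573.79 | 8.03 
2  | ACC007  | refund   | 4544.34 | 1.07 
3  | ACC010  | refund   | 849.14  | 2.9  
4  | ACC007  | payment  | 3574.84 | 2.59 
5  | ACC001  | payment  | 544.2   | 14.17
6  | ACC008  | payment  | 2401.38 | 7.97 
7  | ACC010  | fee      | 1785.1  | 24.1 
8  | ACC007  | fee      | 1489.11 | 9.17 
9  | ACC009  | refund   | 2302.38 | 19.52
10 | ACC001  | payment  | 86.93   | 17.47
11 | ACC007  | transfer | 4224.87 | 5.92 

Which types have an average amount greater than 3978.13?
SELECT type, AVG(amount)
FROM transactions
GROUP BY type
HAVING AVG(amount) > 3978.13

Result:
  transfer: avg=4399.33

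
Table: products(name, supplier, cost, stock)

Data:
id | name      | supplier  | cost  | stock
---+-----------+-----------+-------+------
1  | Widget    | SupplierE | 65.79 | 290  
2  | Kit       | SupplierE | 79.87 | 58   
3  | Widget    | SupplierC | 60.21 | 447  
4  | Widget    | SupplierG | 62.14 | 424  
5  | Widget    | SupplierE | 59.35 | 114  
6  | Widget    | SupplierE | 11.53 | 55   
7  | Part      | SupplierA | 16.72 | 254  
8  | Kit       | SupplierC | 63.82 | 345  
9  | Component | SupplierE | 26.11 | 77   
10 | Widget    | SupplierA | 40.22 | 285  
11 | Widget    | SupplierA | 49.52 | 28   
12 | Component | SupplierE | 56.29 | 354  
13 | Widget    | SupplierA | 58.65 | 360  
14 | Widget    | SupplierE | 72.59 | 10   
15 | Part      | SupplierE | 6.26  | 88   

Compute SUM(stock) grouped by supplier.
SELECT supplier, SUM(stock) as result
FROM products
GROUP BY supplier

Result:
  SupplierA: 927
  SupplierC: 792
  SupplierE: 1046
  SupplierG: 424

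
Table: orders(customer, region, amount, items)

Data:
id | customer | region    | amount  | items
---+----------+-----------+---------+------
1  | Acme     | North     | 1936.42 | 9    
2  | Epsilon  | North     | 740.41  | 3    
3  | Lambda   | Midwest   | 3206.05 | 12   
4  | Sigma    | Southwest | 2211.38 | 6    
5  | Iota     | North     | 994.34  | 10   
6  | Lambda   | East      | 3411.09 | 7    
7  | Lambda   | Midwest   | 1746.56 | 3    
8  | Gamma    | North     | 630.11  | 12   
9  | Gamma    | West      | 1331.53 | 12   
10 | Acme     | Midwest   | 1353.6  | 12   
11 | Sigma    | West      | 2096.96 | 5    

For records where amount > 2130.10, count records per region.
SELECT region, COUNT(*)
FROM orders
WHERE amount > 2130.10
GROUP BY region

Note: WHERE filters rows before grouping.

Result:
  East: 1
  Midwest: 1
  Southwest: 1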